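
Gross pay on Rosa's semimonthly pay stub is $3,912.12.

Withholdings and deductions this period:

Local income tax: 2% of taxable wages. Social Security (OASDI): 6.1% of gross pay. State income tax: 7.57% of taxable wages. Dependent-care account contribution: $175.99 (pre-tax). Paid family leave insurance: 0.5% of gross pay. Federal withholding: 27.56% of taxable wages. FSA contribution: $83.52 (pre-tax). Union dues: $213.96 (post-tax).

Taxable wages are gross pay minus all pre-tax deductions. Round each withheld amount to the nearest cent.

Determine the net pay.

$1,824.24

FSA contribution: $83.52
Dependent-care account contribution: $175.99
Pre-tax total = $83.52 + $175.99 = $259.51
Taxable wages = $3,912.12 − $259.51 = $3,652.61
Local income tax: $3,652.61 × 0.02 = $73.05
State income tax: $3,652.61 × 0.0757 = $276.50
Federal withholding: $3,652.61 × 0.2756 = $1,006.66
Paid family leave insurance: $3,912.12 × 0.005 = $19.56
Social Security (OASDI): $3,912.12 × 0.061 = $238.64
Union dues: $213.96
Total deductions = $83.52 + $175.99 + $73.05 + $276.50 + $1,006.66 + $19.56 + $238.64 + $213.96 = $2,087.88
Net pay = $3,912.12 − $2,087.88 = $1,824.24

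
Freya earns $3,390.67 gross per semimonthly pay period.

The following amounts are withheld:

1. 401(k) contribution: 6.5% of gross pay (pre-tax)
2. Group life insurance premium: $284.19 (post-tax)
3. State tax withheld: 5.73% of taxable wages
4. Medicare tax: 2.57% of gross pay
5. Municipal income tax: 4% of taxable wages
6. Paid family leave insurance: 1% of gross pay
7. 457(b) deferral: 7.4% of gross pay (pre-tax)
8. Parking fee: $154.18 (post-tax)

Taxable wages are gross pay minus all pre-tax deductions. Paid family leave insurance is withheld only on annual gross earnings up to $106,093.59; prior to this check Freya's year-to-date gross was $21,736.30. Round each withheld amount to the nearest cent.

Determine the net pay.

401(k) contribution: $3,390.67 × 0.065 = $220.39
457(b) deferral: $3,390.67 × 0.074 = $250.91
Pre-tax total = $220.39 + $250.91 = $471.30
Taxable wages = $3,390.67 − $471.30 = $2,919.37
Municipal income tax: $2,919.37 × 0.04 = $116.77
State tax withheld: $2,919.37 × 0.0573 = $167.28
Medicare tax: $3,390.67 × 0.0257 = $87.14
Paid family leave insurance: cap not yet reached, full $3,390.67 is subject → $3,390.67 × 0.01 = $33.91
Group life insurance premium: $284.19
Parking fee: $154.18
Total deductions = $220.39 + $250.91 + $116.77 + $167.28 + $87.14 + $33.91 + $284.19 + $154.18 = $1,314.77
Net pay = $3,390.67 − $1,314.77 = $2,075.90

$2,075.90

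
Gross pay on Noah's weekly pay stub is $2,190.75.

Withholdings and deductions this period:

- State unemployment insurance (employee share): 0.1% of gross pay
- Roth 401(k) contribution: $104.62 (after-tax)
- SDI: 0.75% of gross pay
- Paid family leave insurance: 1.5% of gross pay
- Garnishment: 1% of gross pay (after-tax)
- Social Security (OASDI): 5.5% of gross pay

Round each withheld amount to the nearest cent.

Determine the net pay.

$1,892.25

State unemployment insurance (employee share): $2,190.75 × 0.001 = $2.19
Social Security (OASDI): $2,190.75 × 0.055 = $120.49
Paid family leave insurance: $2,190.75 × 0.015 = $32.86
SDI: $2,190.75 × 0.0075 = $16.43
Roth 401(k) contribution: $104.62
Garnishment: $2,190.75 × 0.01 = $21.91
Total deductions = $2.19 + $120.49 + $32.86 + $16.43 + $104.62 + $21.91 = $298.50
Net pay = $2,190.75 − $298.50 = $1,892.25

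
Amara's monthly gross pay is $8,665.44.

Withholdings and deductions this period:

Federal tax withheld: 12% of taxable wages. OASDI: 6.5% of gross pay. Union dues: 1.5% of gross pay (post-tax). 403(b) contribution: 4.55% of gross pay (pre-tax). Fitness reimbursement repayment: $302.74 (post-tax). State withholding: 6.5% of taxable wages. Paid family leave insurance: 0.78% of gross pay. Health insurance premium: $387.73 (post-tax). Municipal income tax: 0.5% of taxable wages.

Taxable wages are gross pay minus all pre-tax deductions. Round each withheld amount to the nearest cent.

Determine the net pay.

$5,248.34

403(b) contribution: $8,665.44 × 0.0455 = $394.28
Taxable wages = $8,665.44 − $394.28 = $8,271.16
State withholding: $8,271.16 × 0.065 = $537.63
Federal tax withheld: $8,271.16 × 0.12 = $992.54
Municipal income tax: $8,271.16 × 0.005 = $41.36
OASDI: $8,665.44 × 0.065 = $563.25
Paid family leave insurance: $8,665.44 × 0.0078 = $67.59
Health insurance premium: $387.73
Union dues: $8,665.44 × 0.015 = $129.98
Fitness reimbursement repayment: $302.74
Total deductions = $394.28 + $537.63 + $992.54 + $41.36 + $563.25 + $67.59 + $387.73 + $129.98 + $302.74 = $3,417.10
Net pay = $8,665.44 − $3,417.10 = $5,248.34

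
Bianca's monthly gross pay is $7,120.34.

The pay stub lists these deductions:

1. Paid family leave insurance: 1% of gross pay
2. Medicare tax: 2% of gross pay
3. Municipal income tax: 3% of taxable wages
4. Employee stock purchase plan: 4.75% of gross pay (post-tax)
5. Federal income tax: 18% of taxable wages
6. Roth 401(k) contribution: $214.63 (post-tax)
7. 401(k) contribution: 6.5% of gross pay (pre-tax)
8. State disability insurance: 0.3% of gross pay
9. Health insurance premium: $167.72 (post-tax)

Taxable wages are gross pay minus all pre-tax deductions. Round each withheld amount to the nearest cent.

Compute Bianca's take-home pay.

$4,303.90

401(k) contribution: $7,120.34 × 0.065 = $462.82
Taxable wages = $7,120.34 − $462.82 = $6,657.52
Federal income tax: $6,657.52 × 0.18 = $1,198.35
Municipal income tax: $6,657.52 × 0.03 = $199.73
Medicare tax: $7,120.34 × 0.02 = $142.41
State disability insurance: $7,120.34 × 0.003 = $21.36
Paid family leave insurance: $7,120.34 × 0.01 = $71.20
Health insurance premium: $167.72
Employee stock purchase plan: $7,120.34 × 0.0475 = $338.22
Roth 401(k) contribution: $214.63
Total deductions = $462.82 + $1,198.35 + $199.73 + $142.41 + $21.36 + $71.20 + $167.72 + $338.22 + $214.63 = $2,816.44
Net pay = $7,120.34 − $2,816.44 = $4,303.90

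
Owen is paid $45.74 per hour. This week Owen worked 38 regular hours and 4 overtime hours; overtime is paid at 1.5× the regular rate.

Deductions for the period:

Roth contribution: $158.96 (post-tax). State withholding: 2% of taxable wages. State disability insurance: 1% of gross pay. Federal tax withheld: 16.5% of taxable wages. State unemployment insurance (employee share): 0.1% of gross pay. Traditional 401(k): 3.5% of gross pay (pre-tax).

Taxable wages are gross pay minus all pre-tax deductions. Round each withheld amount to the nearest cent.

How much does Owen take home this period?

$1401.73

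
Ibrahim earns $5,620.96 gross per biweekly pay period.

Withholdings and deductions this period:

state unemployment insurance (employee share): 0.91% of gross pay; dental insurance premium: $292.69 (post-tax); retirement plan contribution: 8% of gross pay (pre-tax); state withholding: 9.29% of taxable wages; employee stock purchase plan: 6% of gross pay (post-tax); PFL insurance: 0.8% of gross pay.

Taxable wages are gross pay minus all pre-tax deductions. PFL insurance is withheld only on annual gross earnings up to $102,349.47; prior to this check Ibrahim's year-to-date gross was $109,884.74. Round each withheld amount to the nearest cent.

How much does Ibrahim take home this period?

Retirement plan contribution: $5,620.96 × 0.08 = $449.68
Taxable wages = $5,620.96 − $449.68 = $5,171.28
State withholding: $5,171.28 × 0.0929 = $480.41
State unemployment insurance (employee share): $5,620.96 × 0.0091 = $51.15
PFL insurance: annual cap $102,349.47 already reached (YTD $109,884.74), so $0.00
Dental insurance premium: $292.69
Employee stock purchase plan: $5,620.96 × 0.06 = $337.26
Total deductions = $449.68 + $480.41 + $51.15 + $0.00 + $292.69 + $337.26 = $1,611.19
Net pay = $5,620.96 − $1,611.19 = $4,009.77

$4,009.77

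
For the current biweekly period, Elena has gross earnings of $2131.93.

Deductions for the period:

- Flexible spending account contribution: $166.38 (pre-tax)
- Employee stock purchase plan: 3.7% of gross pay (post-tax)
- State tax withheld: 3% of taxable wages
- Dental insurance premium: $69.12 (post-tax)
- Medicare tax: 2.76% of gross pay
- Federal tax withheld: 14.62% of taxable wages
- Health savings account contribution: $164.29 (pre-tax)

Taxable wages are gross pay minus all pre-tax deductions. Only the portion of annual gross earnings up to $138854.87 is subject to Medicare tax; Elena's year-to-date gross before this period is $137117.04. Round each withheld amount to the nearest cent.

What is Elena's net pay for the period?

$1287.92

Flexible spending account contribution: $166.38
Health savings account contribution: $164.29
Pre-tax total = $166.38 + $164.29 = $330.67
Taxable wages = $2131.93 − $330.67 = $1801.26
State tax withheld: $1801.26 × 0.03 = $54.04
Federal tax withheld: $1801.26 × 0.1462 = $263.34
Medicare tax: only $138854.87 − $137117.04 = $1737.83 of this check is subject → $1737.83 × 0.0276 = $47.96
Dental insurance premium: $69.12
Employee stock purchase plan: $2131.93 × 0.037 = $78.88
Total deductions = $166.38 + $164.29 + $54.04 + $263.34 + $47.96 + $69.12 + $78.88 = $844.01
Net pay = $2131.93 − $844.01 = $1287.92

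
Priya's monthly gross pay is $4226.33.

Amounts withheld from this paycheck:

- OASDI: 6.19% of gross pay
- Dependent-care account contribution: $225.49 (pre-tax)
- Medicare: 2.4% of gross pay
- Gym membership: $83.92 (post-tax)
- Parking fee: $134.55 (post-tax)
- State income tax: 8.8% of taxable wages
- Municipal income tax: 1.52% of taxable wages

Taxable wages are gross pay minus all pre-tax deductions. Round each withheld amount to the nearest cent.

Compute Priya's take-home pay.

$3006.45

Dependent-care account contribution: $225.49
Taxable wages = $4226.33 − $225.49 = $4000.84
Municipal income tax: $4000.84 × 0.0152 = $60.81
State income tax: $4000.84 × 0.088 = $352.07
OASDI: $4226.33 × 0.0619 = $261.61
Medicare: $4226.33 × 0.024 = $101.43
Gym membership: $83.92
Parking fee: $134.55
Total deductions = $225.49 + $60.81 + $352.07 + $261.61 + $101.43 + $83.92 + $134.55 = $1219.88
Net pay = $4226.33 − $1219.88 = $3006.45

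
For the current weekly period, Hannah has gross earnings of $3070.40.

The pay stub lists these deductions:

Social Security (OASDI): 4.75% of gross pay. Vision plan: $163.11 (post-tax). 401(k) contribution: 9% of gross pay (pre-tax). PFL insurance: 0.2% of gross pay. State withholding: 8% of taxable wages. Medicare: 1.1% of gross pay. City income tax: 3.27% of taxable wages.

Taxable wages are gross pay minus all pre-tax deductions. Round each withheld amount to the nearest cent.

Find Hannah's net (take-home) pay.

$2130.31

401(k) contribution: $3070.40 × 0.09 = $276.34
Taxable wages = $3070.40 − $276.34 = $2794.06
City income tax: $2794.06 × 0.0327 = $91.37
State withholding: $2794.06 × 0.08 = $223.52
Medicare: $3070.40 × 0.011 = $33.77
PFL insurance: $3070.40 × 0.002 = $6.14
Social Security (OASDI): $3070.40 × 0.0475 = $145.84
Vision plan: $163.11
Total deductions = $276.34 + $91.37 + $223.52 + $33.77 + $6.14 + $145.84 + $163.11 = $940.09
Net pay = $3070.40 − $940.09 = $2130.31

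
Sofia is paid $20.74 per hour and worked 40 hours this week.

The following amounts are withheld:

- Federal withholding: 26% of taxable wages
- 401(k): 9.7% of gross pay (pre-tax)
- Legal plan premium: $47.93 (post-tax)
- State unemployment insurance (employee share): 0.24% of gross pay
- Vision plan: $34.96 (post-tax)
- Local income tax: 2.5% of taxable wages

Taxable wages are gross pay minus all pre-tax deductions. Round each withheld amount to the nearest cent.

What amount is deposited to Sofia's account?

Gross pay: 40 × $20.74 = $829.60
401(k): $829.60 × 0.097 = $80.47
Taxable wages = $829.60 − $80.47 = $749.13
Local income tax: $749.13 × 0.025 = $18.73
Federal withholding: $749.13 × 0.26 = $194.77
State unemployment insurance (employee share): $829.60 × 0.0024 = $1.99
Vision plan: $34.96
Legal plan premium: $47.93
Total deductions = $80.47 + $18.73 + $194.77 + $1.99 + $34.96 + $47.93 = $378.85
Net pay = $829.60 − $378.85 = $450.75

$450.75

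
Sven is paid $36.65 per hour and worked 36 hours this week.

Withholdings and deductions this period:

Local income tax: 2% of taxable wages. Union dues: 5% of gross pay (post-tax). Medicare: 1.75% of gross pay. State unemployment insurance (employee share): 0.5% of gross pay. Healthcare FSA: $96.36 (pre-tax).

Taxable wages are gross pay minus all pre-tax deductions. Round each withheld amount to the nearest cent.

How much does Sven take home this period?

Gross pay: 36 × $36.65 = $1319.40
Healthcare FSA: $96.36
Taxable wages = $1319.40 − $96.36 = $1223.04
Local income tax: $1223.04 × 0.02 = $24.46
Medicare: $1319.40 × 0.0175 = $23.09
State unemployment insurance (employee share): $1319.40 × 0.005 = $6.60
Union dues: $1319.40 × 0.05 = $65.97
Total deductions = $96.36 + $24.46 + $23.09 + $6.60 + $65.97 = $216.48
Net pay = $1319.40 − $216.48 = $1102.92

$1102.92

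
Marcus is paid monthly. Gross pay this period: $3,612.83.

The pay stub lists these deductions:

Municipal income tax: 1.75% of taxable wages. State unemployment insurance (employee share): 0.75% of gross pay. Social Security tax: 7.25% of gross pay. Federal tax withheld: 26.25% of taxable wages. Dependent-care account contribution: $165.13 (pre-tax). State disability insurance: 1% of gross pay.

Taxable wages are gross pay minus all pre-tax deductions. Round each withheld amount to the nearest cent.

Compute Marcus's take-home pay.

Dependent-care account contribution: $165.13
Taxable wages = $3,612.83 − $165.13 = $3,447.70
Municipal income tax: $3,447.70 × 0.0175 = $60.33
Federal tax withheld: $3,447.70 × 0.2625 = $905.02
State unemployment insurance (employee share): $3,612.83 × 0.0075 = $27.10
Social Security tax: $3,612.83 × 0.0725 = $261.93
State disability insurance: $3,612.83 × 0.01 = $36.13
Total deductions = $165.13 + $60.33 + $905.02 + $27.10 + $261.93 + $36.13 = $1,455.64
Net pay = $3,612.83 − $1,455.64 = $2,157.19

$2,157.19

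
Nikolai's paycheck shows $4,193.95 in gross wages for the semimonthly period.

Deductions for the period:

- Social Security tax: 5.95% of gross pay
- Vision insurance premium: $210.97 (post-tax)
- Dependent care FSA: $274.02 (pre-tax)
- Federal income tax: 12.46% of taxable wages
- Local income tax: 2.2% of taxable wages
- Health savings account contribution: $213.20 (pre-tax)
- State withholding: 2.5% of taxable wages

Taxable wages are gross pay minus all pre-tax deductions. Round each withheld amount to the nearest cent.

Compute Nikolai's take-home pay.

Dependent care FSA: $274.02
Health savings account contribution: $213.20
Pre-tax total = $274.02 + $213.20 = $487.22
Taxable wages = $4,193.95 − $487.22 = $3,706.73
State withholding: $3,706.73 × 0.025 = $92.67
Federal income tax: $3,706.73 × 0.1246 = $461.86
Local income tax: $3,706.73 × 0.022 = $81.55
Social Security tax: $4,193.95 × 0.0595 = $249.54
Vision insurance premium: $210.97
Total deductions = $274.02 + $213.20 + $92.67 + $461.86 + $81.55 + $249.54 + $210.97 = $1,583.81
Net pay = $4,193.95 − $1,583.81 = $2,610.14

$2,610.14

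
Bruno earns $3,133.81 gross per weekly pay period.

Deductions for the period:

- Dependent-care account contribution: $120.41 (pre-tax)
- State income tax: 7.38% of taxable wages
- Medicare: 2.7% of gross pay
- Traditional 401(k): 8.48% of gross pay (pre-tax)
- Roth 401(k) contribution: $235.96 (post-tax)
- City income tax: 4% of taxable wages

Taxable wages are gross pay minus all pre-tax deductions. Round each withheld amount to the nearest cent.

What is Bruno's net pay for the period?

Dependent-care account contribution: $120.41
Traditional 401(k): $3,133.81 × 0.0848 = $265.75
Pre-tax total = $120.41 + $265.75 = $386.16
Taxable wages = $3,133.81 − $386.16 = $2,747.65
City income tax: $2,747.65 × 0.04 = $109.91
State income tax: $2,747.65 × 0.0738 = $202.78
Medicare: $3,133.81 × 0.027 = $84.61
Roth 401(k) contribution: $235.96
Total deductions = $120.41 + $265.75 + $109.91 + $202.78 + $84.61 + $235.96 = $1,019.42
Net pay = $3,133.81 − $1,019.42 = $2,114.39

$2,114.39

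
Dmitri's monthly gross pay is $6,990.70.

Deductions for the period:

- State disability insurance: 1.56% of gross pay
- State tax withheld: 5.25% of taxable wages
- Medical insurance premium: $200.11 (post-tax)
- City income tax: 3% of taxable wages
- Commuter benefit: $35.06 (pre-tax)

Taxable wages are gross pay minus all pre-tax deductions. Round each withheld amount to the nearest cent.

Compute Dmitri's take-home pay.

Commuter benefit: $35.06
Taxable wages = $6,990.70 − $35.06 = $6,955.64
State tax withheld: $6,955.64 × 0.0525 = $365.17
City income tax: $6,955.64 × 0.03 = $208.67
State disability insurance: $6,990.70 × 0.0156 = $109.05
Medical insurance premium: $200.11
Total deductions = $35.06 + $365.17 + $208.67 + $109.05 + $200.11 = $918.06
Net pay = $6,990.70 − $918.06 = $6,072.64

$6,072.64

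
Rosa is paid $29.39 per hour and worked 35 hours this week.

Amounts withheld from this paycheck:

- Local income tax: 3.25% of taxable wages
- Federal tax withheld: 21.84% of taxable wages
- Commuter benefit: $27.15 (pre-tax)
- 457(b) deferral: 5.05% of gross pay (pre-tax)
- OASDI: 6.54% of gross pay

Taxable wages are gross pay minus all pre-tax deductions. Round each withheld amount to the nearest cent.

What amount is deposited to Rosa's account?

Gross pay: 35 × $29.39 = $1028.65
Commuter benefit: $27.15
457(b) deferral: $1028.65 × 0.0505 = $51.95
Pre-tax total = $27.15 + $51.95 = $79.10
Taxable wages = $1028.65 − $79.10 = $949.55
Local income tax: $949.55 × 0.0325 = $30.86
Federal tax withheld: $949.55 × 0.2184 = $207.38
OASDI: $1028.65 × 0.0654 = $67.27
Total deductions = $27.15 + $51.95 + $30.86 + $207.38 + $67.27 = $384.61
Net pay = $1028.65 − $384.61 = $644.04

$644.04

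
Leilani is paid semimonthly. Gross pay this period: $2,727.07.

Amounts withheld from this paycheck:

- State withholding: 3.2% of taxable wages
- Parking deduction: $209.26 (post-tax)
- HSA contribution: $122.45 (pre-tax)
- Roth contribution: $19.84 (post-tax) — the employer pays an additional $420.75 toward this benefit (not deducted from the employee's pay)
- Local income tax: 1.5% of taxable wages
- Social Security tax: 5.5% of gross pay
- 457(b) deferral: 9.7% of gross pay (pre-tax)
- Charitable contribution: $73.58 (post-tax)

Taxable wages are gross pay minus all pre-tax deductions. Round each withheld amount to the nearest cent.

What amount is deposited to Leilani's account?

$1,777.44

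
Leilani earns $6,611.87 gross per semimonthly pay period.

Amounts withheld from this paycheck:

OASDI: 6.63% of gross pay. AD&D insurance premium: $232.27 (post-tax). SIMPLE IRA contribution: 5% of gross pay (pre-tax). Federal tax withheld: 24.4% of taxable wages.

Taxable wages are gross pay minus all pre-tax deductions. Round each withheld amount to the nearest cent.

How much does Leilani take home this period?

SIMPLE IRA contribution: $6,611.87 × 0.05 = $330.59
Taxable wages = $6,611.87 − $330.59 = $6,281.28
Federal tax withheld: $6,281.28 × 0.244 = $1,532.63
OASDI: $6,611.87 × 0.0663 = $438.37
AD&D insurance premium: $232.27
Total deductions = $330.59 + $1,532.63 + $438.37 + $232.27 = $2,533.86
Net pay = $6,611.87 − $2,533.86 = $4,078.01

$4,078.01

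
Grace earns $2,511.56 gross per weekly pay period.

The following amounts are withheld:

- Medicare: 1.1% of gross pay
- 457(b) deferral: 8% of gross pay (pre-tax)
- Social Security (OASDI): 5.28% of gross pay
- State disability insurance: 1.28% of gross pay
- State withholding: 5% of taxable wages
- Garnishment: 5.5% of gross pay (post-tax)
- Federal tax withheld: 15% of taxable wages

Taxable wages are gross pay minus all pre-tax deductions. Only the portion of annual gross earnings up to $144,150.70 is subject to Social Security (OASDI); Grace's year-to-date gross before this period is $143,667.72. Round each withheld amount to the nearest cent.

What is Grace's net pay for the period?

457(b) deferral: $2,511.56 × 0.08 = $200.92
Taxable wages = $2,511.56 − $200.92 = $2,310.64
Federal tax withheld: $2,310.64 × 0.15 = $346.60
State withholding: $2,310.64 × 0.05 = $115.53
State disability insurance: $2,511.56 × 0.0128 = $32.15
Social Security (OASDI): only $144,150.70 − $143,667.72 = $482.98 of this check is subject → $482.98 × 0.0528 = $25.50
Medicare: $2,511.56 × 0.011 = $27.63
Garnishment: $2,511.56 × 0.055 = $138.14
Total deductions = $200.92 + $346.60 + $115.53 + $32.15 + $25.50 + $27.63 + $138.14 = $886.47
Net pay = $2,511.56 − $886.47 = $1,625.09

$1,625.09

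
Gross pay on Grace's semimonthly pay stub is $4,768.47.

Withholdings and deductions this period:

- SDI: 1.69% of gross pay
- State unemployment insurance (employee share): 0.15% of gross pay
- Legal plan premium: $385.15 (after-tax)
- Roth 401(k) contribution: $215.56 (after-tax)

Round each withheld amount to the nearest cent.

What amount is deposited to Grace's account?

$4,080.02

State unemployment insurance (employee share): $4,768.47 × 0.0015 = $7.15
SDI: $4,768.47 × 0.0169 = $80.59
Roth 401(k) contribution: $215.56
Legal plan premium: $385.15
Total deductions = $7.15 + $80.59 + $215.56 + $385.15 = $688.45
Net pay = $4,768.47 − $688.45 = $4,080.02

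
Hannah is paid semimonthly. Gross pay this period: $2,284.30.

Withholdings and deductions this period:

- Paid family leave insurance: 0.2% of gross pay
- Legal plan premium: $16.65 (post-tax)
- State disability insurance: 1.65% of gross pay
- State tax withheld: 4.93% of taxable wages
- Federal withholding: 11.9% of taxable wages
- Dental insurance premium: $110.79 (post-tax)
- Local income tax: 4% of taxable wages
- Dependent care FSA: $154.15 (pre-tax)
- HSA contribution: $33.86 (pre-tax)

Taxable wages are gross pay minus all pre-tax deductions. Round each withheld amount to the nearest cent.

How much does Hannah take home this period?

$1,489.93

Dependent care FSA: $154.15
HSA contribution: $33.86
Pre-tax total = $154.15 + $33.86 = $188.01
Taxable wages = $2,284.30 − $188.01 = $2,096.29
State tax withheld: $2,096.29 × 0.0493 = $103.35
Local income tax: $2,096.29 × 0.04 = $83.85
Federal withholding: $2,096.29 × 0.119 = $249.46
State disability insurance: $2,284.30 × 0.0165 = $37.69
Paid family leave insurance: $2,284.30 × 0.002 = $4.57
Dental insurance premium: $110.79
Legal plan premium: $16.65
Total deductions = $154.15 + $33.86 + $103.35 + $83.85 + $249.46 + $37.69 + $4.57 + $110.79 + $16.65 = $794.37
Net pay = $2,284.30 − $794.37 = $1,489.93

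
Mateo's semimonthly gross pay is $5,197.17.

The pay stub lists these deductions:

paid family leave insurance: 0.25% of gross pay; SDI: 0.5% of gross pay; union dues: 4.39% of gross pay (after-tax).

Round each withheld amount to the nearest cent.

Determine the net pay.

Paid family leave insurance: $5,197.17 × 0.0025 = $12.99
SDI: $5,197.17 × 0.005 = $25.99
Union dues: $5,197.17 × 0.0439 = $228.16
Total deductions = $12.99 + $25.99 + $228.16 = $267.14
Net pay = $5,197.17 − $267.14 = $4,930.03

$4,930.03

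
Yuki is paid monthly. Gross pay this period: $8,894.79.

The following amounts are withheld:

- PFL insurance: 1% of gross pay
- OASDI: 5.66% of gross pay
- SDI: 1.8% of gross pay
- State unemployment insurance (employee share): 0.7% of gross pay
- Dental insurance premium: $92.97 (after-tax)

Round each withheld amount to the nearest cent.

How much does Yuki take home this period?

$7,987.05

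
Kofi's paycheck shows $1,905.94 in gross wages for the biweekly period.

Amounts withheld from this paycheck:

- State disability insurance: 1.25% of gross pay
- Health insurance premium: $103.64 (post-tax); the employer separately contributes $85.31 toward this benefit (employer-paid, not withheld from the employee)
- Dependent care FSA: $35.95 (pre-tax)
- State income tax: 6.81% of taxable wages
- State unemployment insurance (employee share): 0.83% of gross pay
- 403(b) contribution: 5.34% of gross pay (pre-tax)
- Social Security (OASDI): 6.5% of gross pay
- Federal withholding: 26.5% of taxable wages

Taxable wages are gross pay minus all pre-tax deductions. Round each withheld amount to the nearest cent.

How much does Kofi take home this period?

403(b) contribution: $1,905.94 × 0.0534 = $101.78
Dependent care FSA: $35.95
Pre-tax total = $101.78 + $35.95 = $137.73
Taxable wages = $1,905.94 − $137.73 = $1,768.21
State income tax: $1,768.21 × 0.0681 = $120.42
Federal withholding: $1,768.21 × 0.265 = $468.58
Social Security (OASDI): $1,905.94 × 0.065 = $123.89
State disability insurance: $1,905.94 × 0.0125 = $23.82
State unemployment insurance (employee share): $1,905.94 × 0.0083 = $15.82
Health insurance premium: $103.64
(Employer's $85.31 toward health insurance premium is not withheld from the employee.)
Total deductions = $101.78 + $35.95 + $120.42 + $468.58 + $123.89 + $23.82 + $15.82 + $103.64 = $993.90
Net pay = $1,905.94 − $993.90 = $912.04

$912.04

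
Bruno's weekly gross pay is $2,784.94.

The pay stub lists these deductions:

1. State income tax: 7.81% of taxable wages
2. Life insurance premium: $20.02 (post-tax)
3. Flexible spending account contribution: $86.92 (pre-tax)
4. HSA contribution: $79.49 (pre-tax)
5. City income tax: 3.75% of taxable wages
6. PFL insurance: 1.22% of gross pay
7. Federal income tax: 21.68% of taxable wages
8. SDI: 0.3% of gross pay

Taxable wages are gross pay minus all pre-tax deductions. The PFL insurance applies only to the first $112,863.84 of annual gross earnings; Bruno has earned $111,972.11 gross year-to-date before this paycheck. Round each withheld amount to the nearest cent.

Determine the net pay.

HSA contribution: $79.49
Flexible spending account contribution: $86.92
Pre-tax total = $79.49 + $86.92 = $166.41
Taxable wages = $2,784.94 − $166.41 = $2,618.53
State income tax: $2,618.53 × 0.0781 = $204.51
Federal income tax: $2,618.53 × 0.2168 = $567.70
City income tax: $2,618.53 × 0.0375 = $98.19
PFL insurance: only $112,863.84 − $111,972.11 = $891.73 of this check is subject → $891.73 × 0.0122 = $10.88
SDI: $2,784.94 × 0.003 = $8.35
Life insurance premium: $20.02
Total deductions = $79.49 + $86.92 + $204.51 + $567.70 + $98.19 + $10.88 + $8.35 + $20.02 = $1,076.06
Net pay = $2,784.94 − $1,076.06 = $1,708.88

$1,708.88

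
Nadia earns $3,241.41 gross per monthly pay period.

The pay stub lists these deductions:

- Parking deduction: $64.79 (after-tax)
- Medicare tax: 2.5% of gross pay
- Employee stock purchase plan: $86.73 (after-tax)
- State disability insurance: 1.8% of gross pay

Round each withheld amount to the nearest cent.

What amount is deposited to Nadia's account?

$2,950.50

State disability insurance: $3,241.41 × 0.018 = $58.35
Medicare tax: $3,241.41 × 0.025 = $81.04
Employee stock purchase plan: $86.73
Parking deduction: $64.79
Total deductions = $58.35 + $81.04 + $86.73 + $64.79 = $290.91
Net pay = $3,241.41 − $290.91 = $2,950.50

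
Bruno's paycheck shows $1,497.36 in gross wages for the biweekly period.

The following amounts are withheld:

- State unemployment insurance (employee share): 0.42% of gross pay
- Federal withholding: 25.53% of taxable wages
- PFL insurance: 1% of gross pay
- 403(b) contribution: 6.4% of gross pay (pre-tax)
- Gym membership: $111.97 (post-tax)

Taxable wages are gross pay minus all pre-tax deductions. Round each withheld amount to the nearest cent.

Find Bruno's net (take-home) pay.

$910.49

403(b) contribution: $1,497.36 × 0.064 = $95.83
Taxable wages = $1,497.36 − $95.83 = $1,401.53
Federal withholding: $1,401.53 × 0.2553 = $357.81
State unemployment insurance (employee share): $1,497.36 × 0.0042 = $6.29
PFL insurance: $1,497.36 × 0.01 = $14.97
Gym membership: $111.97
Total deductions = $95.83 + $357.81 + $6.29 + $14.97 + $111.97 = $586.87
Net pay = $1,497.36 − $586.87 = $910.49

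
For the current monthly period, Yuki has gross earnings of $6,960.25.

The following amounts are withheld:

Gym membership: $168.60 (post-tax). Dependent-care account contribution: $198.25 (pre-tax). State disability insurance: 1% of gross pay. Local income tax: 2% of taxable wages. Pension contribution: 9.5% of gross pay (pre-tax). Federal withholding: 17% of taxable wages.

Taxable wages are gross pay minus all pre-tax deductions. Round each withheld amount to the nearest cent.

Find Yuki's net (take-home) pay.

$4,703.43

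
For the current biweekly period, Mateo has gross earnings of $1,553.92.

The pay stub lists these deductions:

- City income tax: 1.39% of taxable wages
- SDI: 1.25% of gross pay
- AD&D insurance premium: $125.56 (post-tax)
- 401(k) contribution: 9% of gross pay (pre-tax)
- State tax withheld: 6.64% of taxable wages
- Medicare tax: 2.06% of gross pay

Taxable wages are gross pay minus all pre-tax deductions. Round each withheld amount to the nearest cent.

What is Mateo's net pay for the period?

$1,123.53

401(k) contribution: $1,553.92 × 0.09 = $139.85
Taxable wages = $1,553.92 − $139.85 = $1,414.07
State tax withheld: $1,414.07 × 0.0664 = $93.89
City income tax: $1,414.07 × 0.0139 = $19.66
SDI: $1,553.92 × 0.0125 = $19.42
Medicare tax: $1,553.92 × 0.0206 = $32.01
AD&D insurance premium: $125.56
Total deductions = $139.85 + $93.89 + $19.66 + $19.42 + $32.01 + $125.56 = $430.39
Net pay = $1,553.92 − $430.39 = $1,123.53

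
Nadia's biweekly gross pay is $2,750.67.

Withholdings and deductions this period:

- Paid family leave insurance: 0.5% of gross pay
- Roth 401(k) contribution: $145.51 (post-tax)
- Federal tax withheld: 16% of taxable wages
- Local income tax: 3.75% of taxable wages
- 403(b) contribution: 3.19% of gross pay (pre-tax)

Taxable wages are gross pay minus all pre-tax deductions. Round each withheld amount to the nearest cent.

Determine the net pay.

403(b) contribution: $2,750.67 × 0.0319 = $87.75
Taxable wages = $2,750.67 − $87.75 = $2,662.92
Federal tax withheld: $2,662.92 × 0.16 = $426.07
Local income tax: $2,662.92 × 0.0375 = $99.86
Paid family leave insurance: $2,750.67 × 0.005 = $13.75
Roth 401(k) contribution: $145.51
Total deductions = $87.75 + $426.07 + $99.86 + $13.75 + $145.51 = $772.94
Net pay = $2,750.67 − $772.94 = $1,977.73

$1,977.73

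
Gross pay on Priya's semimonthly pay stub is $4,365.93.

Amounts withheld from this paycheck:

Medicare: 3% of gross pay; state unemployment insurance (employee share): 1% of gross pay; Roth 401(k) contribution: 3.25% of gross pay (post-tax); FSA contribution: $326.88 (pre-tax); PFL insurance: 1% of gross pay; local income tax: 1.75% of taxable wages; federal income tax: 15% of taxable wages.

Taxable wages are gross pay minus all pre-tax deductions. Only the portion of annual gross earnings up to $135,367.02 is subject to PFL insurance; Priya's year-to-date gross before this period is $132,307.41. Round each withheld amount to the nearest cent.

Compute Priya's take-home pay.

FSA contribution: $326.88
Taxable wages = $4,365.93 − $326.88 = $4,039.05
Federal income tax: $4,039.05 × 0.15 = $605.86
Local income tax: $4,039.05 × 0.0175 = $70.68
Medicare: $4,365.93 × 0.03 = $130.98
State unemployment insurance (employee share): $4,365.93 × 0.01 = $43.66
PFL insurance: only $135,367.02 − $132,307.41 = $3,059.61 of this check is subject → $3,059.61 × 0.01 = $30.60
Roth 401(k) contribution: $4,365.93 × 0.0325 = $141.89
Total deductions = $326.88 + $605.86 + $70.68 + $130.98 + $43.66 + $30.60 + $141.89 = $1,350.55
Net pay = $4,365.93 − $1,350.55 = $3,015.38

$3,015.38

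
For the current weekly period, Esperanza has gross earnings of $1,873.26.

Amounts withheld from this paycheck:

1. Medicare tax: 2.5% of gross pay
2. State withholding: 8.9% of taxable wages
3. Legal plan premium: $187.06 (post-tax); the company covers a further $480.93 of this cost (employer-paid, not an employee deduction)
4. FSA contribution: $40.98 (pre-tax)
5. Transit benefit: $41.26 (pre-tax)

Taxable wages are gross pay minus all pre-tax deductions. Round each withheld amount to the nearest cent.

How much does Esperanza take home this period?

$1,397.73

Transit benefit: $41.26
FSA contribution: $40.98
Pre-tax total = $41.26 + $40.98 = $82.24
Taxable wages = $1,873.26 − $82.24 = $1,791.02
State withholding: $1,791.02 × 0.089 = $159.40
Medicare tax: $1,873.26 × 0.025 = $46.83
Legal plan premium: $187.06
(Employer's $480.93 toward legal plan premium is not withheld from the employee.)
Total deductions = $41.26 + $40.98 + $159.40 + $46.83 + $187.06 = $475.53
Net pay = $1,873.26 − $475.53 = $1,397.73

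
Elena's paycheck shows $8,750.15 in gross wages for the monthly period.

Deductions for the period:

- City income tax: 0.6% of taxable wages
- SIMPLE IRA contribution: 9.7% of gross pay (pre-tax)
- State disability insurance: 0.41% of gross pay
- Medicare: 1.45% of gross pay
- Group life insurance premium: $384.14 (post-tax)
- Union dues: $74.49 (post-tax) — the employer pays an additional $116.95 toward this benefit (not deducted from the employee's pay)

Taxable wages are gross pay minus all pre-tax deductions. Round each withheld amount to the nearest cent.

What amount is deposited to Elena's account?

$7,232.59

SIMPLE IRA contribution: $8,750.15 × 0.097 = $848.76
Taxable wages = $8,750.15 − $848.76 = $7,901.39
City income tax: $7,901.39 × 0.006 = $47.41
State disability insurance: $8,750.15 × 0.0041 = $35.88
Medicare: $8,750.15 × 0.0145 = $126.88
Group life insurance premium: $384.14
Union dues: $74.49
(Employer's $116.95 toward union dues is not withheld from the employee.)
Total deductions = $848.76 + $47.41 + $35.88 + $126.88 + $384.14 + $74.49 = $1,517.56
Net pay = $8,750.15 − $1,517.56 = $7,232.59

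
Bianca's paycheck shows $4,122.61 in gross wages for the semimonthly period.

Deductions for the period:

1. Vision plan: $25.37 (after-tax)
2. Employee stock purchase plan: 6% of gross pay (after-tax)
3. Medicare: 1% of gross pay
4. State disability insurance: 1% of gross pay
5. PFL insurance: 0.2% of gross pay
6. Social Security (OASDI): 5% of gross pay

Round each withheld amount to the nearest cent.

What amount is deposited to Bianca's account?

PFL insurance: $4,122.61 × 0.002 = $8.25
Medicare: $4,122.61 × 0.01 = $41.23
Social Security (OASDI): $4,122.61 × 0.05 = $206.13
State disability insurance: $4,122.61 × 0.01 = $41.23
Vision plan: $25.37
Employee stock purchase plan: $4,122.61 × 0.06 = $247.36
Total deductions = $8.25 + $41.23 + $206.13 + $41.23 + $25.37 + $247.36 = $569.57
Net pay = $4,122.61 − $569.57 = $3,553.04

$3,553.04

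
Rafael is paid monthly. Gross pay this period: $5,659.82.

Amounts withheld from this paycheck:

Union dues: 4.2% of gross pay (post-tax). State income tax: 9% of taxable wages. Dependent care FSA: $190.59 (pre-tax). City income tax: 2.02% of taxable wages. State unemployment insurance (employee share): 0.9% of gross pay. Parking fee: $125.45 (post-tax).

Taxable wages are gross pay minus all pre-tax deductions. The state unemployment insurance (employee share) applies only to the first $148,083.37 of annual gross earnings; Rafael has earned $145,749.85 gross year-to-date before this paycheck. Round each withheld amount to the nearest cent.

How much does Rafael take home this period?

$4,482.36

Dependent care FSA: $190.59
Taxable wages = $5,659.82 − $190.59 = $5,469.23
State income tax: $5,469.23 × 0.09 = $492.23
City income tax: $5,469.23 × 0.0202 = $110.48
State unemployment insurance (employee share): only $148,083.37 − $145,749.85 = $2,333.52 of this check is subject → $2,333.52 × 0.009 = $21.00
Parking fee: $125.45
Union dues: $5,659.82 × 0.042 = $237.71
Total deductions = $190.59 + $492.23 + $110.48 + $21.00 + $125.45 + $237.71 = $1,177.46
Net pay = $5,659.82 − $1,177.46 = $4,482.36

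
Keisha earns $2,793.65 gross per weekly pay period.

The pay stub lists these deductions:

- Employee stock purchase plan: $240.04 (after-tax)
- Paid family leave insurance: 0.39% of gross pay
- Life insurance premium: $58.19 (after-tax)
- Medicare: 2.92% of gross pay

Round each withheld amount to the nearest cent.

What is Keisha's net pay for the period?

Paid family leave insurance: $2,793.65 × 0.0039 = $10.90
Medicare: $2,793.65 × 0.0292 = $81.57
Employee stock purchase plan: $240.04
Life insurance premium: $58.19
Total deductions = $10.90 + $81.57 + $240.04 + $58.19 = $390.70
Net pay = $2,793.65 − $390.70 = $2,402.95

$2,402.95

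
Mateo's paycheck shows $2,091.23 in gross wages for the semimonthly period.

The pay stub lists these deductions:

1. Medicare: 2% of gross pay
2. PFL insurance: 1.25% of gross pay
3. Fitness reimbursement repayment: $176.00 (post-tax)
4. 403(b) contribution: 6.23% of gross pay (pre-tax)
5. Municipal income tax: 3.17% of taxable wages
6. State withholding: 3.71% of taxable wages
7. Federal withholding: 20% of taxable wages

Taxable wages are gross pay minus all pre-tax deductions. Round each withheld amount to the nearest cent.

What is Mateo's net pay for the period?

$1,189.89

403(b) contribution: $2,091.23 × 0.0623 = $130.28
Taxable wages = $2,091.23 − $130.28 = $1,960.95
Municipal income tax: $1,960.95 × 0.0317 = $62.16
State withholding: $1,960.95 × 0.0371 = $72.75
Federal withholding: $1,960.95 × 0.2 = $392.19
Medicare: $2,091.23 × 0.02 = $41.82
PFL insurance: $2,091.23 × 0.0125 = $26.14
Fitness reimbursement repayment: $176.00
Total deductions = $130.28 + $62.16 + $72.75 + $392.19 + $41.82 + $26.14 + $176.00 = $901.34
Net pay = $2,091.23 − $901.34 = $1,189.89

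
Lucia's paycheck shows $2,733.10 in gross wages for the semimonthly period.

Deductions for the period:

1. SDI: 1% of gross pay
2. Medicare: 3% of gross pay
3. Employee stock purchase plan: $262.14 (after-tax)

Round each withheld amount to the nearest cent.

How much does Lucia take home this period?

Medicare: $2,733.10 × 0.03 = $81.99
SDI: $2,733.10 × 0.01 = $27.33
Employee stock purchase plan: $262.14
Total deductions = $81.99 + $27.33 + $262.14 = $371.46
Net pay = $2,733.10 − $371.46 = $2,361.64

$2,361.64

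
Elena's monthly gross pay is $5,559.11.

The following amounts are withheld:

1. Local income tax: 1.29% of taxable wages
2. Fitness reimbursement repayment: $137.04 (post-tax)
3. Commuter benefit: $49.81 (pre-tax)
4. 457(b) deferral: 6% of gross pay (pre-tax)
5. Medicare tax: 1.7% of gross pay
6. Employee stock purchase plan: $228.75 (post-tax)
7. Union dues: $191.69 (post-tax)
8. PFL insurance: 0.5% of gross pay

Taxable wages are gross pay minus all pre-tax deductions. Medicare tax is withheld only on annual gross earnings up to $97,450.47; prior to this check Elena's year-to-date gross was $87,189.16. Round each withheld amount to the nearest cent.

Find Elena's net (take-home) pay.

457(b) deferral: $5,559.11 × 0.06 = $333.55
Commuter benefit: $49.81
Pre-tax total = $333.55 + $49.81 = $383.36
Taxable wages = $5,559.11 − $383.36 = $5,175.75
Local income tax: $5,175.75 × 0.0129 = $66.77
Medicare tax: cap not yet reached, full $5,559.11 is subject → $5,559.11 × 0.017 = $94.50
PFL insurance: $5,559.11 × 0.005 = $27.80
Union dues: $191.69
Employee stock purchase plan: $228.75
Fitness reimbursement repayment: $137.04
Total deductions = $333.55 + $49.81 + $66.77 + $94.50 + $27.80 + $191.69 + $228.75 + $137.04 = $1,129.91
Net pay = $5,559.11 − $1,129.91 = $4,429.20

$4,429.20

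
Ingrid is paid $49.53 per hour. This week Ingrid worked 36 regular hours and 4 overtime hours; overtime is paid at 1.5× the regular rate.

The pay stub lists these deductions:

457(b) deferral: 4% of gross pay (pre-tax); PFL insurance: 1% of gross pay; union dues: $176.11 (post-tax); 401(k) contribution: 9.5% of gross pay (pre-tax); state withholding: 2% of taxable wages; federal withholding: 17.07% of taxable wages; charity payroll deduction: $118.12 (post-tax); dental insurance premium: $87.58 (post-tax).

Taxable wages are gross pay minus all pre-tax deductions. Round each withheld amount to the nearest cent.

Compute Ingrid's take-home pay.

Regular pay: 36 × $49.53 = $1,783.08
Overtime pay: 4 × $49.53 × 1.5 = $297.18
Gross pay = $1,783.08 + $297.18 = $2,080.26
401(k) contribution: $2,080.26 × 0.095 = $197.62
457(b) deferral: $2,080.26 × 0.04 = $83.21
Pre-tax total = $197.62 + $83.21 = $280.83
Taxable wages = $2,080.26 − $280.83 = $1,799.43
Federal withholding: $1,799.43 × 0.1707 = $307.16
State withholding: $1,799.43 × 0.02 = $35.99
PFL insurance: $2,080.26 × 0.01 = $20.80
Charity payroll deduction: $118.12
Dental insurance premium: $87.58
Union dues: $176.11
Total deductions = $197.62 + $83.21 + $307.16 + $35.99 + $20.80 + $118.12 + $87.58 + $176.11 = $1,026.59
Net pay = $2,080.26 − $1,026.59 = $1,053.67

$1,053.67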